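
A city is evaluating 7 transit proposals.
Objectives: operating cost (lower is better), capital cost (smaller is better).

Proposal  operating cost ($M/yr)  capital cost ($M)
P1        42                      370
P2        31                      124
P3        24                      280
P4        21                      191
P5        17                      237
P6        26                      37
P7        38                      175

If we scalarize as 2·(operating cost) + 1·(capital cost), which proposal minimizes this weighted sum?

P6

P1: 2·42 + 1·370 = 454
P2: 2·31 + 1·124 = 186
P3: 2·24 + 1·280 = 328
P4: 2·21 + 1·191 = 233
P5: 2·17 + 1·237 = 271
P6: 2·26 + 1·37 = 89
P7: 2·38 + 1·175 = 251
Lowest: P6 at 89.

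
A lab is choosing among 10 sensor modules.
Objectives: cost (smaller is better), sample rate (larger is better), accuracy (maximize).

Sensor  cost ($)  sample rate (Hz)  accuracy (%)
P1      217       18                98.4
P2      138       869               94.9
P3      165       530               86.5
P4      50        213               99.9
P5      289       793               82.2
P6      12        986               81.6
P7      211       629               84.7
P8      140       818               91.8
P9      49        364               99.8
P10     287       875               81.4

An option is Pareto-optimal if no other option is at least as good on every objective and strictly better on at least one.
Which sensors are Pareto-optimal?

P1: dominated by P4 (cost 50≤217, sample rate 213≥18, accuracy 99.9≥98.4).
P2: not dominated.
P3: dominated by P2 (cost 138≤165, sample rate 869≥530, accuracy 94.9≥86.5).
P4: not dominated (best accuracy).
P5: dominated by P2 (cost 138≤289, sample rate 869≥793, accuracy 94.9≥82.2).
P6: not dominated (best cost).
P7: dominated by P2 (cost 138≤211, sample rate 869≥629, accuracy 94.9≥84.7).
P8: dominated by P2 (cost 138≤140, sample rate 869≥818, accuracy 94.9≥91.8).
P9: not dominated.
P10: dominated by P6 (cost 12≤287, sample rate 986≥875, accuracy 81.6≥81.4).

P2, P4, P6, P9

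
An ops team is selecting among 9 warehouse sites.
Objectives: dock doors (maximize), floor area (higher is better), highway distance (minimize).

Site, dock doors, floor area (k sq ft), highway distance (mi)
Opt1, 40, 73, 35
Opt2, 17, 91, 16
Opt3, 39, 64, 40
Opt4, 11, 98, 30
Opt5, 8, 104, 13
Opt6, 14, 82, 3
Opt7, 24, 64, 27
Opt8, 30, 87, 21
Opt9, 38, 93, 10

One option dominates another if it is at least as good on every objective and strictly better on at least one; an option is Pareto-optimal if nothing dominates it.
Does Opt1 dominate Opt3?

Opt1 vs Opt3: dock doors 40≥39, floor area 73≥64, highway distance 35≤40 — Opt1 is at least as good on every objective with at least one strict improvement.

Yes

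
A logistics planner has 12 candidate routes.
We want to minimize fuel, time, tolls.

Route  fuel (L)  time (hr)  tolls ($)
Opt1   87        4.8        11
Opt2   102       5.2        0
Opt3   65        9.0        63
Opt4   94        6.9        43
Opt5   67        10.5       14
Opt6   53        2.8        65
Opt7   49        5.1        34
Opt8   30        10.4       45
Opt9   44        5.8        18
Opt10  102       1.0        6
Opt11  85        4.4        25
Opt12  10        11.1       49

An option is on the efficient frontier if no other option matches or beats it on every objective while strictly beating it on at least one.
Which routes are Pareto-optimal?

Opt1, Opt2, Opt5, Opt6, Opt7, Opt8, Opt9, Opt10, Opt11, Opt12

Opt1: not dominated.
Opt2: not dominated (best tolls).
Opt3: dominated by Opt7 (fuel 49≤65, time 5.1≤9.0, tolls 34≤63).
Opt4: dominated by Opt1 (fuel 87≤94, time 4.8≤6.9, tolls 11≤43).
Opt5: not dominated.
Opt6: not dominated.
Opt7: not dominated.
Opt8: not dominated.
Opt9: not dominated.
Opt10: not dominated (best time).
Opt11: not dominated.
Opt12: not dominated (best fuel).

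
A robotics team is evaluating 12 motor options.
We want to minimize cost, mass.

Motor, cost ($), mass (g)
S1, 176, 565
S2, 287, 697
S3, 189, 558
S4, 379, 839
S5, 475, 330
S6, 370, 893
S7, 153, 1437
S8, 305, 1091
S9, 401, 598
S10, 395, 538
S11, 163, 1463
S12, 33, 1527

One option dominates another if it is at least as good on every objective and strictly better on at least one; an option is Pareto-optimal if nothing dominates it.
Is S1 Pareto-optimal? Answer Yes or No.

Yes

S2: worse on cost (287 vs 176).
S3: worse on cost (189 vs 176).
S4: worse on cost (379 vs 176).
S5: worse on cost (475 vs 176).
S6: worse on cost (370 vs 176).
S7: worse on mass (1437 vs 565).
S8: worse on cost (305 vs 176).
S9: worse on cost (401 vs 176).
S10: worse on cost (395 vs 176).
S11: worse on mass (1463 vs 565).
S12: worse on mass (1527 vs 565).
No option is at least as good as S1 on every objective and strictly better on one.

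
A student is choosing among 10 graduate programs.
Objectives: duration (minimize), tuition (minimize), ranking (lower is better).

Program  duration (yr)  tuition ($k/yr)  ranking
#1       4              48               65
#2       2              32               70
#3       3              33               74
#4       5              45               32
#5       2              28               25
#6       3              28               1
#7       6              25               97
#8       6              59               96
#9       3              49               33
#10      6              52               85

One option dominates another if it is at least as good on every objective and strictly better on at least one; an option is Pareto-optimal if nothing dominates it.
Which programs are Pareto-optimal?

#5, #6, #7

#1: dominated by #5 (duration 2≤4, tuition 28≤48, ranking 25≤65).
#2: dominated by #5 (duration 2≤2, tuition 28≤32, ranking 25≤70).
#3: dominated by #2 (duration 2≤3, tuition 32≤33, ranking 70≤74).
#4: dominated by #5 (duration 2≤5, tuition 28≤45, ranking 25≤32).
#5: not dominated.
#6: not dominated (best ranking).
#7: not dominated (best tuition).
#8: dominated by #1 (duration 4≤6, tuition 48≤59, ranking 65≤96).
#9: dominated by #5 (duration 2≤3, tuition 28≤49, ranking 25≤33).
#10: dominated by #1 (duration 4≤6, tuition 48≤52, ranking 65≤85).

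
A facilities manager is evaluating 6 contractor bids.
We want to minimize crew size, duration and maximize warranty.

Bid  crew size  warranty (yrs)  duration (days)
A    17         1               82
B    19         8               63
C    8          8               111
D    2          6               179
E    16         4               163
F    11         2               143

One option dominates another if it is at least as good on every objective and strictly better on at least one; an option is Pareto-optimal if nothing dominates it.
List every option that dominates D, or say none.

A: worse on crew size (17 vs 2).
B: worse on crew size (19 vs 2).
C: worse on crew size (8 vs 2).
E: worse on crew size (16 vs 2).
F: worse on crew size (11 vs 2).
No option dominates D.

none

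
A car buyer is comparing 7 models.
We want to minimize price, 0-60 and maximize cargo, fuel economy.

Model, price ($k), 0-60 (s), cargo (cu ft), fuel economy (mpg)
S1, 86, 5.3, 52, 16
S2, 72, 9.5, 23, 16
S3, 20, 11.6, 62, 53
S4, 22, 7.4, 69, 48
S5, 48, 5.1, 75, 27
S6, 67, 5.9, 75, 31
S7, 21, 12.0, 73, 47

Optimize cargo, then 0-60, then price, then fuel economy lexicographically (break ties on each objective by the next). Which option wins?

S5

First maximize cargo: best is 75, kept {S5, S6}.
Then minimize 0-60: best is 5.1, kept {S5}.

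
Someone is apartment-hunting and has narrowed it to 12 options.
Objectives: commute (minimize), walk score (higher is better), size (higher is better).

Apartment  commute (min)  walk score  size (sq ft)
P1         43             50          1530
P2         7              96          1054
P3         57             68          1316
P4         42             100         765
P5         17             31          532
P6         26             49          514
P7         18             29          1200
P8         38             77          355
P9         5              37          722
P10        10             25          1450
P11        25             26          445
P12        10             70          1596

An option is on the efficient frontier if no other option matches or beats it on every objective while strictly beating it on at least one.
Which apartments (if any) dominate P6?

P2, P12

P2: commute 7≤26, walk score 96≥49, size 1054≥514 — dominates P6.
P12: commute 10≤26, walk score 70≥49, size 1596≥514 — dominates P6.
Others (P1, P3, P4, P5, P7, P8, P9, P10, P11) are each worse than P6 on at least one objective.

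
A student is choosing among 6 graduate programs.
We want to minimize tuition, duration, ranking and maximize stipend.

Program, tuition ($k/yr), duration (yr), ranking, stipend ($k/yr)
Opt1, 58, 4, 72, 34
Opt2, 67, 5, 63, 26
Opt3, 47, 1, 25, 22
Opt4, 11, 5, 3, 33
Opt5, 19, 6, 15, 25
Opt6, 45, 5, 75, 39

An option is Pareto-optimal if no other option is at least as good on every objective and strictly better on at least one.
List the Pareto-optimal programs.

Opt1: not dominated.
Opt2: dominated by Opt4 (tuition 11≤67, duration 5≤5, ranking 3≤63, stipend 33≥26).
Opt3: not dominated (best duration).
Opt4: not dominated (best tuition).
Opt5: dominated by Opt4 (tuition 11≤19, duration 5≤6, ranking 3≤15, stipend 33≥25).
Opt6: not dominated (best stipend).

Opt1, Opt3, Opt4, Opt6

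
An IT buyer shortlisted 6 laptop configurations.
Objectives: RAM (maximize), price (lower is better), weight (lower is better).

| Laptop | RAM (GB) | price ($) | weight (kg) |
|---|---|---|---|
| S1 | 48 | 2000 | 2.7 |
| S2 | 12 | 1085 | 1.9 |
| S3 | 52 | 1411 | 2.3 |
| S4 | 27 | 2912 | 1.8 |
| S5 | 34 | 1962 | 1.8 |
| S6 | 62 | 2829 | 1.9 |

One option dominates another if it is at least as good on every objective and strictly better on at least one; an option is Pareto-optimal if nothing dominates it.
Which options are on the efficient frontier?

S1: dominated by S3 (RAM 52≥48, price 1411≤2000, weight 2.3≤2.7).
S2: not dominated (best price).
S3: not dominated.
S4: dominated by S5 (RAM 34≥27, price 1962≤2912, weight 1.8≤1.8).
S5: not dominated.
S6: not dominated (best RAM).

S2, S3, S5, S6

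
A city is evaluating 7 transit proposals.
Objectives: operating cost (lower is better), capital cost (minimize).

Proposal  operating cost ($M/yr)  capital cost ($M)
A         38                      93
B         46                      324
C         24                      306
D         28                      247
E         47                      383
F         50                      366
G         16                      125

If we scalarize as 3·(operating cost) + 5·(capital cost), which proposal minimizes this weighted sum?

A

A: 3·38 + 5·93 = 579
B: 3·46 + 5·324 = 1758
C: 3·24 + 5·306 = 1602
D: 3·28 + 5·247 = 1319
E: 3·47 + 5·383 = 2056
F: 3·50 + 5·366 = 1980
G: 3·16 + 5·125 = 673
Lowest: A at 579.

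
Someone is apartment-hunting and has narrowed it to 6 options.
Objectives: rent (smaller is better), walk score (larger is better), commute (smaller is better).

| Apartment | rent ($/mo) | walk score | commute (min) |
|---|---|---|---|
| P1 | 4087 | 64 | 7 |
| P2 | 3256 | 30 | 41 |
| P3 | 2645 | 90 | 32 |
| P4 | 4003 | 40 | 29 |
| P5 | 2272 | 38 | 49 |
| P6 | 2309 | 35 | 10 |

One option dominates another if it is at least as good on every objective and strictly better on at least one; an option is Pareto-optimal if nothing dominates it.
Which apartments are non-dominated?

P1: not dominated (best commute).
P2: dominated by P3 (rent 2645≤3256, walk score 90≥30, commute 32≤41).
P3: not dominated (best walk score).
P4: not dominated.
P5: not dominated (best rent).
P6: not dominated.

P1, P3, P4, P5, P6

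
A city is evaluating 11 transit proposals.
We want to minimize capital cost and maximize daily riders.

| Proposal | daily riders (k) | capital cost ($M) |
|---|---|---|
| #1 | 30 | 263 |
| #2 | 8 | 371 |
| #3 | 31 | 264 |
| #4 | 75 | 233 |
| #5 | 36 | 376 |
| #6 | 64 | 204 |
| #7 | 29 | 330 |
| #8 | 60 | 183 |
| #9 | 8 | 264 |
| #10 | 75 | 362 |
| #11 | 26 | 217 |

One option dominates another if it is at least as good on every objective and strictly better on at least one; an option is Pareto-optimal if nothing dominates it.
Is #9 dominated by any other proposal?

Yes

#1 vs #9: daily riders 30≥8, capital cost 263≤264 — #1 is at least as good on every objective and strictly better on at least one, so #1 dominates #9.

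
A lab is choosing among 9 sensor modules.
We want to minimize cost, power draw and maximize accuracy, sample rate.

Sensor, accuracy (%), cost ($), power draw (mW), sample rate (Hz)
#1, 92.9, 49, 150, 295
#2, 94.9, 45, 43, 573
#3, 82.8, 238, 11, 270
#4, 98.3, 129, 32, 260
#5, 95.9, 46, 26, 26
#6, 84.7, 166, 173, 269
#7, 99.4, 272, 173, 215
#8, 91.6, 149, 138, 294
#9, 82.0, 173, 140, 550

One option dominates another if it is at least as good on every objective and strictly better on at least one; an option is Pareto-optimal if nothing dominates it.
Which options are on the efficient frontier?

#2, #3, #4, #5, #7

#1: dominated by #2 (accuracy 94.9≥92.9, cost 45≤49, power draw 43≤150, sample rate 573≥295).
#2: not dominated (best cost).
#3: not dominated (best power draw).
#4: not dominated.
#5: not dominated.
#6: dominated by #1 (accuracy 92.9≥84.7, cost 49≤166, power draw 150≤173, sample rate 295≥269).
#7: not dominated (best accuracy).
#8: dominated by #2 (accuracy 94.9≥91.6, cost 45≤149, power draw 43≤138, sample rate 573≥294).
#9: dominated by #2 (accuracy 94.9≥82.0, cost 45≤173, power draw 43≤140, sample rate 573≥550).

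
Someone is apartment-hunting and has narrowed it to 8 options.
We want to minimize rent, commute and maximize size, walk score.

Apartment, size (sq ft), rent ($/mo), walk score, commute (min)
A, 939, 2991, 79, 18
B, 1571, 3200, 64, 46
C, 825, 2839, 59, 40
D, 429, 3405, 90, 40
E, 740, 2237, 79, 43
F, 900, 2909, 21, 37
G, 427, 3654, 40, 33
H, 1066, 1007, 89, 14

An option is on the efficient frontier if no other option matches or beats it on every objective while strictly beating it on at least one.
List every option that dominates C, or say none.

H

H: size 1066≥825, rent 1007≤2839, walk score 89≥59, commute 14≤40 — dominates C.
Others (A, B, D, E, F, G) are each worse than C on at least one objective.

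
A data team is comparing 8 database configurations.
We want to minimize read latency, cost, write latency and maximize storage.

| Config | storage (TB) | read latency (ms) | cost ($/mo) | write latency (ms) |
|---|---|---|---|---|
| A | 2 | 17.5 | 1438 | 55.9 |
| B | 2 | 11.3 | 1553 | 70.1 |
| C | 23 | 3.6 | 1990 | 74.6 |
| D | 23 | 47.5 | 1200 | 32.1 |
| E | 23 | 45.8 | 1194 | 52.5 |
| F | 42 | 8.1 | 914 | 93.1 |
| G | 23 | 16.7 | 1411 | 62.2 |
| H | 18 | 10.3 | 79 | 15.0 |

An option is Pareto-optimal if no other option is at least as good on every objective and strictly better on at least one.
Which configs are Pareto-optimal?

A: dominated by H (storage 18≥2, read latency 10.3≤17.5, cost 79≤1438, write latency 15.0≤55.9).
B: dominated by H (storage 18≥2, read latency 10.3≤11.3, cost 79≤1553, write latency 15.0≤70.1).
C: not dominated (best read latency).
D: not dominated.
E: not dominated.
F: not dominated (best storage).
G: not dominated.
H: not dominated (best cost).

C, D, E, F, G, H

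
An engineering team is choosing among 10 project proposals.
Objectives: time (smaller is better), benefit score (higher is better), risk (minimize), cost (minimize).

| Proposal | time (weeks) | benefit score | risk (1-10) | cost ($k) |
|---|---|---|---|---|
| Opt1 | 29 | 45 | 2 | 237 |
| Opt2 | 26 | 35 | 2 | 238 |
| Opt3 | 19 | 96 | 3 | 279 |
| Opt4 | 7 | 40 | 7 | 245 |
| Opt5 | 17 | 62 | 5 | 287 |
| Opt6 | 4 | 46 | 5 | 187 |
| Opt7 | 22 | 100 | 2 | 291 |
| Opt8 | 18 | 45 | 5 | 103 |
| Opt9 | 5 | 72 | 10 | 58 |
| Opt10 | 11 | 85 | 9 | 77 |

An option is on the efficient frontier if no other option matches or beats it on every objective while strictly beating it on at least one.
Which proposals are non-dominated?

Opt1: not dominated.
Opt2: not dominated.
Opt3: not dominated.
Opt4: dominated by Opt6 (time 4≤7, benefit score 46≥40, risk 5≤7, cost 187≤245).
Opt5: not dominated.
Opt6: not dominated (best time).
Opt7: not dominated (best benefit score).
Opt8: not dominated.
Opt9: not dominated (best cost).
Opt10: not dominated.

Opt1, Opt2, Opt3, Opt5, Opt6, Opt7, Opt8, Opt9, Opt10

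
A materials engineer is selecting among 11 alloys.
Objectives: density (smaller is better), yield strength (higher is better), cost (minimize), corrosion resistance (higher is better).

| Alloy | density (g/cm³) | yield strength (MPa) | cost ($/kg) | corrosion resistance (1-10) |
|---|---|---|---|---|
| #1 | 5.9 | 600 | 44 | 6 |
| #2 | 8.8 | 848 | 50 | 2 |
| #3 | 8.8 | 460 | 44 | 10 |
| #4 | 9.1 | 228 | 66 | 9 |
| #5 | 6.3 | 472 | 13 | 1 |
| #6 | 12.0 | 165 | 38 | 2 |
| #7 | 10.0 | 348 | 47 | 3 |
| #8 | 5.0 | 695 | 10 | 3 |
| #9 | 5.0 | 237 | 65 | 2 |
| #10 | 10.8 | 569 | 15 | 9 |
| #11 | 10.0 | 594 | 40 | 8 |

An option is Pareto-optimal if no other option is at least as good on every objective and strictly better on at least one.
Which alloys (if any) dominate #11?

#1: worse on cost (44 vs 40).
#2: worse on cost (50 vs 40).
#3: worse on yield strength (460 vs 594).
#4: worse on yield strength (228 vs 594).
#5: worse on yield strength (472 vs 594).
#6: worse on density (12.0 vs 10.0).
#7: worse on yield strength (348 vs 594).
#8: worse on corrosion resistance (3 vs 8).
#9: worse on yield strength (237 vs 594).
#10: worse on density (10.8 vs 10.0).
No option dominates #11.

none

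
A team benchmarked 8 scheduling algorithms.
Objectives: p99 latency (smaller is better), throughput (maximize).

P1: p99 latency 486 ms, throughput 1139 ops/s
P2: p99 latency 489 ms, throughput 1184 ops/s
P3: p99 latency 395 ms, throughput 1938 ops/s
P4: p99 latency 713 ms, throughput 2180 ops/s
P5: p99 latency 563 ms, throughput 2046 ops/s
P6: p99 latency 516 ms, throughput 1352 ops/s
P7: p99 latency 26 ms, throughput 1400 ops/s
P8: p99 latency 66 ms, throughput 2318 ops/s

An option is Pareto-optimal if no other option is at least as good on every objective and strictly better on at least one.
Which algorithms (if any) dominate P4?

P8

P8: p99 latency 66≤713, throughput 2318≥2180 — dominates P4.
Others (P1, P2, P3, P5, P6, P7) are each worse than P4 on at least one objective.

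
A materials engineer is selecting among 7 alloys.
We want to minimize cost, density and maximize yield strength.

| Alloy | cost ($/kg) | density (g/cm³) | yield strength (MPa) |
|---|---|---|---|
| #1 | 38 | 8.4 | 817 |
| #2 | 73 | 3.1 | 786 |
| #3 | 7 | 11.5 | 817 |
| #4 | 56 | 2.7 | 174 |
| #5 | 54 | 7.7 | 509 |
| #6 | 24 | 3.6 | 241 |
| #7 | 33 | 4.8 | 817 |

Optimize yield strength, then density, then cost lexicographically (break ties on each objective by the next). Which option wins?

#7

First maximize yield strength: best is 817, kept {#1, #3, #7}.
Then minimize density: best is 4.8, kept {#7}.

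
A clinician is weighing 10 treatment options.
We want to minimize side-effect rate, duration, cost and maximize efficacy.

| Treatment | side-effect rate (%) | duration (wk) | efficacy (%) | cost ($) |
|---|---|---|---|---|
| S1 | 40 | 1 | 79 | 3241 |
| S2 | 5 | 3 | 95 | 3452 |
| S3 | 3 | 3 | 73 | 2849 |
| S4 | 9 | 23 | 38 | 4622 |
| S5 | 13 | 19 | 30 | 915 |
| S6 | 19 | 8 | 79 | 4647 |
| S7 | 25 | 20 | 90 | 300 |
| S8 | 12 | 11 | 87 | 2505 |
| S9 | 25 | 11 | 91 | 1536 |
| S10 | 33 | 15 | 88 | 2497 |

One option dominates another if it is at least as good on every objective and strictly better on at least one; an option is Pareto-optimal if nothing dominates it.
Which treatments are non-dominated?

S1, S2, S3, S5, S7, S8, S9

S1: not dominated (best duration).
S2: not dominated (best efficacy).
S3: not dominated (best side-effect rate).
S4: dominated by S2 (side-effect rate 5≤9, duration 3≤23, efficacy 95≥38, cost 3452≤4622).
S5: not dominated.
S6: dominated by S2 (side-effect rate 5≤19, duration 3≤8, efficacy 95≥79, cost 3452≤4647).
S7: not dominated (best cost).
S8: not dominated.
S9: not dominated.
S10: dominated by S9 (side-effect rate 25≤33, duration 11≤15, efficacy 91≥88, cost 1536≤2497).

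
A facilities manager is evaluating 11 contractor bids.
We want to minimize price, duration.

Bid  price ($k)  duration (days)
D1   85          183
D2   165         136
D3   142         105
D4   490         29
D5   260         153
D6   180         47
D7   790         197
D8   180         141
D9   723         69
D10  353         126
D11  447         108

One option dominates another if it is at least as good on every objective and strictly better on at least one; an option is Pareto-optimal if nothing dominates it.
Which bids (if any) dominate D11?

D3: price 142≤447, duration 105≤108 — dominates D11.
D6: price 180≤447, duration 47≤108 — dominates D11.
Others (D1, D2, D4, D5, D7, D8, D9, D10) are each worse than D11 on at least one objective.

D3, D6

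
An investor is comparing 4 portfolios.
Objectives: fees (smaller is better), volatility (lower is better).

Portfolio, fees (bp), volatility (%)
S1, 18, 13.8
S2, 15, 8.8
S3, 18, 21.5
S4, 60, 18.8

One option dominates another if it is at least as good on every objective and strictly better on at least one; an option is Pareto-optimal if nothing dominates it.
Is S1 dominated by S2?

S2 vs S1: fees 15≤18, volatility 8.8≤13.8 — S2 is at least as good on every objective with at least one strict improvement.

Yes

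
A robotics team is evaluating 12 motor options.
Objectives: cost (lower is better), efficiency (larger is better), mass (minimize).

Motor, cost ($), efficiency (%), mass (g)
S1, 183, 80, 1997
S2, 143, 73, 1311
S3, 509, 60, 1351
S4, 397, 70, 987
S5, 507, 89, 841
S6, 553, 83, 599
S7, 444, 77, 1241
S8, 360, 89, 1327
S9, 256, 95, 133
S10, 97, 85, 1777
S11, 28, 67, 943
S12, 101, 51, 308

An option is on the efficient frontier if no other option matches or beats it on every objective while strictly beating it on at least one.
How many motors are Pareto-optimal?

S1: dominated by S10 (cost 97≤183, efficiency 85≥80, mass 1777≤1997).
S2: not dominated.
S3: dominated by S2 (cost 143≤509, efficiency 73≥60, mass 1311≤1351).
S4: dominated by S9 (cost 256≤397, efficiency 95≥70, mass 133≤987).
S5: dominated by S9 (cost 256≤507, efficiency 95≥89, mass 133≤841).
S6: dominated by S9 (cost 256≤553, efficiency 95≥83, mass 133≤599).
S7: dominated by S9 (cost 256≤444, efficiency 95≥77, mass 133≤1241).
S8: dominated by S9 (cost 256≤360, efficiency 95≥89, mass 133≤1327).
S9: not dominated (best efficiency).
S10: not dominated.
S11: not dominated (best cost).
S12: not dominated.
Pareto-optimal: S2, S9, S10, S11, S12 → 5.

5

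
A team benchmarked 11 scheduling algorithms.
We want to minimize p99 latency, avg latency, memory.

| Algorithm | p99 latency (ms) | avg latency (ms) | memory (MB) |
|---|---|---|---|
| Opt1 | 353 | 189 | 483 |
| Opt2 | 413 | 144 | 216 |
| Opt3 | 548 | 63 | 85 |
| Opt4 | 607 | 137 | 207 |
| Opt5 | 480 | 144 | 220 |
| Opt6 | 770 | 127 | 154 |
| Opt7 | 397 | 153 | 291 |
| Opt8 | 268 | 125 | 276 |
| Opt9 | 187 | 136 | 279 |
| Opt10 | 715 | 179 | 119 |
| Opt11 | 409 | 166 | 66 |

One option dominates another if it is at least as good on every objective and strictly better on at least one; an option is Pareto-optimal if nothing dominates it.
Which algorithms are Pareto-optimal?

Opt2, Opt3, Opt8, Opt9, Opt11

Opt1: dominated by Opt8 (p99 latency 268≤353, avg latency 125≤189, memory 276≤483).
Opt2: not dominated.
Opt3: not dominated (best avg latency).
Opt4: dominated by Opt3 (p99 latency 548≤607, avg latency 63≤137, memory 85≤207).
Opt5: dominated by Opt2 (p99 latency 413≤480, avg latency 144≤144, memory 216≤220).
Opt6: dominated by Opt3 (p99 latency 548≤770, avg latency 63≤127, memory 85≤154).
Opt7: dominated by Opt8 (p99 latency 268≤397, avg latency 125≤153, memory 276≤291).
Opt8: not dominated.
Opt9: not dominated (best p99 latency).
Opt10: dominated by Opt3 (p99 latency 548≤715, avg latency 63≤179, memory 85≤119).
Opt11: not dominated (best memory).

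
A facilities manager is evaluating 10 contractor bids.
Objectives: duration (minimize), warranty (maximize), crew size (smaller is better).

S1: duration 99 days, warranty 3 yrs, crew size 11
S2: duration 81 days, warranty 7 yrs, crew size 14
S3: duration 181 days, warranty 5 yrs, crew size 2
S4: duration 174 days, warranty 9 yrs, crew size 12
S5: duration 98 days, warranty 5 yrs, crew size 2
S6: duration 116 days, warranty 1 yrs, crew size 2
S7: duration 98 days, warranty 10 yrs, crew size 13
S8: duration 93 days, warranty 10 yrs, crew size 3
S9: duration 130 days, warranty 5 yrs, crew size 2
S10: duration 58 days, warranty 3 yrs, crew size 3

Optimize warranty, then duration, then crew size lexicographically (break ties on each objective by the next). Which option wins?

First maximize warranty: best is 10, kept {S7, S8}.
Then minimize duration: best is 93, kept {S8}.

S8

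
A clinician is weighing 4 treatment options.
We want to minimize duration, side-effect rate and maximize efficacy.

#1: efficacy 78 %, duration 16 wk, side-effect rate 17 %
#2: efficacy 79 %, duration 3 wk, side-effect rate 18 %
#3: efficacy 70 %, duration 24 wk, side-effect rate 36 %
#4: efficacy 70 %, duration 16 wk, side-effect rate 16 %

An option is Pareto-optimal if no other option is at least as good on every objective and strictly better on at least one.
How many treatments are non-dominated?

#1: not dominated.
#2: not dominated (best efficacy).
#3: dominated by #1 (efficacy 78≥70, duration 16≤24, side-effect rate 17≤36).
#4: not dominated (best side-effect rate).
Pareto-optimal: #1, #2, #4 → 3.

3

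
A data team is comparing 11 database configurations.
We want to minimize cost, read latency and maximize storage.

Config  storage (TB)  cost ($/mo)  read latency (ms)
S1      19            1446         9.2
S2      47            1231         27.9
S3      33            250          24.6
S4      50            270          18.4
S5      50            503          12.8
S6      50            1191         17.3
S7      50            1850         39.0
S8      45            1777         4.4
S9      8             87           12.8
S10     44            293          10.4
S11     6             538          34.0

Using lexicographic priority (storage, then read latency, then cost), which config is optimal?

S5

First maximize storage: best is 50, kept {S4, S5, S6, S7}.
Then minimize read latency: best is 12.8, kept {S5}.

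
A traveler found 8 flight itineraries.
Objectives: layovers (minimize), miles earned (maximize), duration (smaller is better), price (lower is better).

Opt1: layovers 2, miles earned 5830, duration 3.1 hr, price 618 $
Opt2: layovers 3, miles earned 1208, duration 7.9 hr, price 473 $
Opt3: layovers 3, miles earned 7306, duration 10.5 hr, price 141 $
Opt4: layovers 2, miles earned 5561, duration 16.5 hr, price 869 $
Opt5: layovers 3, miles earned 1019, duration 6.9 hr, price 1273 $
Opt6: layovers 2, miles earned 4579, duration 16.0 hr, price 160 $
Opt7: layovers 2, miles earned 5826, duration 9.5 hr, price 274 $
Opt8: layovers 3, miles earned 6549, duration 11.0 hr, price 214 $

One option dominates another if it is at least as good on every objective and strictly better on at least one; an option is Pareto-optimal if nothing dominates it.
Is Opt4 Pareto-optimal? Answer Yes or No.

Opt1 vs Opt4: layovers 2≤2, miles earned 5830≥5561, duration 3.1≤16.5, price 618≤869 — Opt1 is at least as good on every objective and strictly better on at least one, so Opt1 dominates Opt4.

No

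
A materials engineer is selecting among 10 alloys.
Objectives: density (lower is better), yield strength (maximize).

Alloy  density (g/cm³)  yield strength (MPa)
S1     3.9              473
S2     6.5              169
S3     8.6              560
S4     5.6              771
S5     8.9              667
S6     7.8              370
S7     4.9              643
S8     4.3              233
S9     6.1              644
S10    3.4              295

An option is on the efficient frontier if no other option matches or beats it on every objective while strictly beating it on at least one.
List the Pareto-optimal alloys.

S1, S4, S7, S10

S1: not dominated.
S2: dominated by S1 (density 3.9≤6.5, yield strength 473≥169).
S3: dominated by S4 (density 5.6≤8.6, yield strength 771≥560).
S4: not dominated (best yield strength).
S5: dominated by S4 (density 5.6≤8.9, yield strength 771≥667).
S6: dominated by S1 (density 3.9≤7.8, yield strength 473≥370).
S7: not dominated.
S8: dominated by S1 (density 3.9≤4.3, yield strength 473≥233).
S9: dominated by S4 (density 5.6≤6.1, yield strength 771≥644).
S10: not dominated (best density).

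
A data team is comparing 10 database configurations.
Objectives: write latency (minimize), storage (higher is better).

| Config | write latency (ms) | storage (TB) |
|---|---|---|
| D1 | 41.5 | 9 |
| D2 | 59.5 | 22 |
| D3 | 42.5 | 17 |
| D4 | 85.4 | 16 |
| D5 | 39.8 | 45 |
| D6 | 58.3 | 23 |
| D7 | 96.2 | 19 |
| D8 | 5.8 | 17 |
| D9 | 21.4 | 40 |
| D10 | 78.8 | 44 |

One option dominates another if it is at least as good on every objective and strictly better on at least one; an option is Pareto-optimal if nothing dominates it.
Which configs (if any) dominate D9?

D1: worse on write latency (41.5 vs 21.4).
D2: worse on write latency (59.5 vs 21.4).
D3: worse on write latency (42.5 vs 21.4).
D4: worse on write latency (85.4 vs 21.4).
D5: worse on write latency (39.8 vs 21.4).
D6: worse on write latency (58.3 vs 21.4).
D7: worse on write latency (96.2 vs 21.4).
D8: worse on storage (17 vs 40).
D10: worse on write latency (78.8 vs 21.4).
No option dominates D9.

none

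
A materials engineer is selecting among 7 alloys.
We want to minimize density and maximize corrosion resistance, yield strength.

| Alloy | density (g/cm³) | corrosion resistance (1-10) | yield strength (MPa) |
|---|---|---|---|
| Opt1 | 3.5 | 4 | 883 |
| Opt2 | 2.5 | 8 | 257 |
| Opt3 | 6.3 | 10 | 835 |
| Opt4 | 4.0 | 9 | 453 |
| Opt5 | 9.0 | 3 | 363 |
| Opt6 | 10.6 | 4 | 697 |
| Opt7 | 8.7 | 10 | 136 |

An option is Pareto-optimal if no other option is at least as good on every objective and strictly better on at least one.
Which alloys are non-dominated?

Opt1: not dominated (best yield strength).
Opt2: not dominated (best density).
Opt3: not dominated.
Opt4: not dominated.
Opt5: dominated by Opt1 (density 3.5≤9.0, corrosion resistance 4≥3, yield strength 883≥363).
Opt6: dominated by Opt1 (density 3.5≤10.6, corrosion resistance 4≥4, yield strength 883≥697).
Opt7: dominated by Opt3 (density 6.3≤8.7, corrosion resistance 10≥10, yield strength 835≥136).

Opt1, Opt2, Opt3, Opt4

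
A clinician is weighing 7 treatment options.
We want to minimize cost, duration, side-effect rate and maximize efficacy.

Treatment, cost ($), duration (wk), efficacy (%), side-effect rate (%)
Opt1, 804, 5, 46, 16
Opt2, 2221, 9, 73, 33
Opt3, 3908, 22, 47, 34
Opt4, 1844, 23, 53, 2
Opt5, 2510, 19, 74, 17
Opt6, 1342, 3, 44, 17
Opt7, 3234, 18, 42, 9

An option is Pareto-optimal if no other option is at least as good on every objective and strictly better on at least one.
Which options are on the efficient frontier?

Opt1, Opt2, Opt4, Opt5, Opt6, Opt7

Opt1: not dominated (best cost).
Opt2: not dominated.
Opt3: dominated by Opt2 (cost 2221≤3908, duration 9≤22, efficacy 73≥47, side-effect rate 33≤34).
Opt4: not dominated (best side-effect rate).
Opt5: not dominated (best efficacy).
Opt6: not dominated (best duration).
Opt7: not dominated.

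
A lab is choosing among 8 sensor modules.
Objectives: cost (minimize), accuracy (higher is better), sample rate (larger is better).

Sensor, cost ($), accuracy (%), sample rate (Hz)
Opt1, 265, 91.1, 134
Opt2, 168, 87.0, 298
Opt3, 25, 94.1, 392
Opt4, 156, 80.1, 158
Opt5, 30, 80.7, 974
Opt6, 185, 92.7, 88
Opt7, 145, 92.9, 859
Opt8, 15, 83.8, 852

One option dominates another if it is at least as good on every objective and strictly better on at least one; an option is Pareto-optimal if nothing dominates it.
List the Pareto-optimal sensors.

Opt1: dominated by Opt3 (cost 25≤265, accuracy 94.1≥91.1, sample rate 392≥134).
Opt2: dominated by Opt3 (cost 25≤168, accuracy 94.1≥87.0, sample rate 392≥298).
Opt3: not dominated (best accuracy).
Opt4: dominated by Opt3 (cost 25≤156, accuracy 94.1≥80.1, sample rate 392≥158).
Opt5: not dominated (best sample rate).
Opt6: dominated by Opt3 (cost 25≤185, accuracy 94.1≥92.7, sample rate 392≥88).
Opt7: not dominated.
Opt8: not dominated (best cost).

Opt3, Opt5, Opt7, Opt8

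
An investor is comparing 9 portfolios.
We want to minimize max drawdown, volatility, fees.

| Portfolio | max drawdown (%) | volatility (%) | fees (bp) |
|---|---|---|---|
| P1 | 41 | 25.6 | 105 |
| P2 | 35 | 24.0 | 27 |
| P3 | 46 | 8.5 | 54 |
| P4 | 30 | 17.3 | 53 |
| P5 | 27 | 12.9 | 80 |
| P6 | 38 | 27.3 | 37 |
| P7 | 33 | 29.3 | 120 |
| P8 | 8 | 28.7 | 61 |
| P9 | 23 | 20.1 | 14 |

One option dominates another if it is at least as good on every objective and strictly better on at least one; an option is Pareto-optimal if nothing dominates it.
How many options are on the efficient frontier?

5

P1: dominated by P2 (max drawdown 35≤41, volatility 24.0≤25.6, fees 27≤105).
P2: dominated by P9 (max drawdown 23≤35, volatility 20.1≤24.0, fees 14≤27).
P3: not dominated (best volatility).
P4: not dominated.
P5: not dominated.
P6: dominated by P2 (max drawdown 35≤38, volatility 24.0≤27.3, fees 27≤37).
P7: dominated by P4 (max drawdown 30≤33, volatility 17.3≤29.3, fees 53≤120).
P8: not dominated (best max drawdown).
P9: not dominated (best fees).
Pareto-optimal: P3, P4, P5, P8, P9 → 5.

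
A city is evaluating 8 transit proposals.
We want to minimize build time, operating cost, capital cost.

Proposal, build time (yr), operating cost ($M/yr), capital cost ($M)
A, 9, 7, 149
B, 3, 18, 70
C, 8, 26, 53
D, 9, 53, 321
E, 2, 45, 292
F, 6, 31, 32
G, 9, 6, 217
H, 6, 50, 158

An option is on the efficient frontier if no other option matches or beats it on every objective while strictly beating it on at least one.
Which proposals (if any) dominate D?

A: build time 9≤9, operating cost 7≤53, capital cost 149≤321 — dominates D.
B: build time 3≤9, operating cost 18≤53, capital cost 70≤321 — dominates D.
C: build time 8≤9, operating cost 26≤53, capital cost 53≤321 — dominates D.
E: build time 2≤9, operating cost 45≤53, capital cost 292≤321 — dominates D.
F: build time 6≤9, operating cost 31≤53, capital cost 32≤321 — dominates D.
G: build time 9≤9, operating cost 6≤53, capital cost 217≤321 — dominates D.
H: build time 6≤9, operating cost 50≤53, capital cost 158≤321 — dominates D.

A, B, C, E, F, G, H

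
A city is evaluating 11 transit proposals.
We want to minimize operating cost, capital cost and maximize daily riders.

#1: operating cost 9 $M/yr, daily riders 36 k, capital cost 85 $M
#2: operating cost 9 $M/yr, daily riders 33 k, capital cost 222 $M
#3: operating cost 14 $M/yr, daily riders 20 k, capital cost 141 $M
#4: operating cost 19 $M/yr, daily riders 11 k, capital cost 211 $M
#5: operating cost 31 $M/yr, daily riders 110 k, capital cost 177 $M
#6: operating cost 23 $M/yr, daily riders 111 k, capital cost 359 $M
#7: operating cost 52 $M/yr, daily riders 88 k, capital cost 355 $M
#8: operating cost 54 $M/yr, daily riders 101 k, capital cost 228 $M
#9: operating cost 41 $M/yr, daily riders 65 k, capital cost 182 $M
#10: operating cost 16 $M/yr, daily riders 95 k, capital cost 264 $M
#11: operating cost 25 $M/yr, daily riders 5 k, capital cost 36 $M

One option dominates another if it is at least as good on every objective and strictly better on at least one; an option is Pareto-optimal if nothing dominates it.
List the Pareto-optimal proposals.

#1: not dominated.
#2: dominated by #1 (operating cost 9≤9, daily riders 36≥33, capital cost 85≤222).
#3: dominated by #1 (operating cost 9≤14, daily riders 36≥20, capital cost 85≤141).
#4: dominated by #1 (operating cost 9≤19, daily riders 36≥11, capital cost 85≤211).
#5: not dominated.
#6: not dominated (best daily riders).
#7: dominated by #5 (operating cost 31≤52, daily riders 110≥88, capital cost 177≤355).
#8: dominated by #5 (operating cost 31≤54, daily riders 110≥101, capital cost 177≤228).
#9: dominated by #5 (operating cost 31≤41, daily riders 110≥65, capital cost 177≤182).
#10: not dominated.
#11: not dominated (best capital cost).

#1, #5, #6, #10, #11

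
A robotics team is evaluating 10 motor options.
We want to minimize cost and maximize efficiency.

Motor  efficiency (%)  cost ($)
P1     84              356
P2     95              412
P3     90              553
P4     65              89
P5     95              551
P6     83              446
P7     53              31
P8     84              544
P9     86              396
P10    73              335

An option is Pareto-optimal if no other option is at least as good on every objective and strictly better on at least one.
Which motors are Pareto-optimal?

P1, P2, P4, P7, P9, P10

P1: not dominated.
P2: not dominated.
P3: dominated by P2 (efficiency 95≥90, cost 412≤553).
P4: not dominated.
P5: dominated by P2 (efficiency 95≥95, cost 412≤551).
P6: dominated by P1 (efficiency 84≥83, cost 356≤446).
P7: not dominated (best cost).
P8: dominated by P1 (efficiency 84≥84, cost 356≤544).
P9: not dominated.
P10: not dominated.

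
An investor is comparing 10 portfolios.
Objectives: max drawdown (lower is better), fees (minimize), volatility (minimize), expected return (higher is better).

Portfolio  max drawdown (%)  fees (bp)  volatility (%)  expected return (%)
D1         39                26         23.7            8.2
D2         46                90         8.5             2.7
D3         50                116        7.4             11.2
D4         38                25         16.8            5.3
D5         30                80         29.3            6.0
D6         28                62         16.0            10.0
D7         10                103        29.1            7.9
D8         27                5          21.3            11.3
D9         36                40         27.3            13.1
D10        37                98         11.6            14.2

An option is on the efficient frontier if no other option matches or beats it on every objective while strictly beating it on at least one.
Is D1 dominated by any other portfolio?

Yes

D8 vs D1: max drawdown 27≤39, fees 5≤26, volatility 21.3≤23.7, expected return 11.3≥8.2 — D8 is at least as good on every objective and strictly better on at least one, so D8 dominates D1.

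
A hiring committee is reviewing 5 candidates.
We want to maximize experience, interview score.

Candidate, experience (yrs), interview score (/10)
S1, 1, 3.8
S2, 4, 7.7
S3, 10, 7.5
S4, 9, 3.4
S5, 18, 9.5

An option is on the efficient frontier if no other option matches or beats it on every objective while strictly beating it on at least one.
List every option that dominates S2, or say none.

S5: experience 18≥4, interview score 9.5≥7.7 — dominates S2.
Others (S1, S3, S4) are each worse than S2 on at least one objective.

S5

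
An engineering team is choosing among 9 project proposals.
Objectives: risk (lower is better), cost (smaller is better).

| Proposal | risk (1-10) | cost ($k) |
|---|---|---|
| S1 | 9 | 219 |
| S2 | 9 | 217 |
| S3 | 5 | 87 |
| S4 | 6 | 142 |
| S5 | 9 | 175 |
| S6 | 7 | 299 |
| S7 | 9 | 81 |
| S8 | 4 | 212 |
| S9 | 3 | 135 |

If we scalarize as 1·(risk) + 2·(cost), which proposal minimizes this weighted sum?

S7

S1: 1·9 + 2·219 = 447
S2: 1·9 + 2·217 = 443
S3: 1·5 + 2·87 = 179
S4: 1·6 + 2·142 = 290
S5: 1·9 + 2·175 = 359
S6: 1·7 + 2·299 = 605
S7: 1·9 + 2·81 = 171
S8: 1·4 + 2·212 = 428
S9: 1·3 + 2·135 = 273
Lowest: S7 at 171.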